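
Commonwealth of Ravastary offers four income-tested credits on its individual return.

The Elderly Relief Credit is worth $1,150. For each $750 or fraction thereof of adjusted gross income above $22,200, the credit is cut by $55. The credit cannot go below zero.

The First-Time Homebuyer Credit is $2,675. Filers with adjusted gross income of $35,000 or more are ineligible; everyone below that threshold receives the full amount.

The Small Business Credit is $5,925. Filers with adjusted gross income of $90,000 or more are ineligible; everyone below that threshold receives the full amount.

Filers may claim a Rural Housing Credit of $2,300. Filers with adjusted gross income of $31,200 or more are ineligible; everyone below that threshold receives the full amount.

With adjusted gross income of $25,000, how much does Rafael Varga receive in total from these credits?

$11,830

Elderly Relief Credit: income exceeds $22,200 by $2,800, which is 4 full-or-partial $750 increments; reduction = 4 × $55 = $220, leaving $930.
First-Time Homebuyer Credit: $25,000 is below the $35,000 cutoff, so the full $2,675 applies.
Small Business Credit: $25,000 is below the $90,000 cutoff, so the full $5,925 applies.
Rural Housing Credit: $25,000 is below the $31,200 cutoff, so the full $2,300 applies.
Total: $930 + $2,675 + $5,925 + $2,300 = $11,830.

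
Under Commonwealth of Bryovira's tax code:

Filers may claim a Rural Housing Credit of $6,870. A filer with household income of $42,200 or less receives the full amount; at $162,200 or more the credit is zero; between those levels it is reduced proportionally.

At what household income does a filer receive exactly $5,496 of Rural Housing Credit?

$66,200

$5,496 is 5,496/6,870 of the full $6,870, so 1,374/6,870 of the $120,000 range has been used: income = $42,200 + $120,000 × 1,374/6,870 = $66,200.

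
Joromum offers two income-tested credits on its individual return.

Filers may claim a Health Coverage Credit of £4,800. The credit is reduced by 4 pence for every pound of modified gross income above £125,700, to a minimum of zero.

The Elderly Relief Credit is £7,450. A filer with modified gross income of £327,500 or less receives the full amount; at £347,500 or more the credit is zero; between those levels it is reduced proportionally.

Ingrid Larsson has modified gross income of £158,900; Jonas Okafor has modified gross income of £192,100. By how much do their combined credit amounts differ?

Ingrid (£158,900): Health Coverage Credit: 4% of the £33,200 excess over £125,700 is £1,328; credit = £4,800 − £1,328 = £3,472. Elderly Relief Credit: £158,900 is at or below the £327,500 threshold, so the full £7,450 applies. total £3,472 + £7,450 = £10,922
Jonas (£192,100): Health Coverage Credit: 4% of the £66,400 excess over £125,700 is £2,656; credit = £4,800 − £2,656 = £2,144. Elderly Relief Credit: £192,100 is at or below the £327,500 threshold, so the full £7,450 applies. total £2,144 + £7,450 = £9,594
Difference: |£10,922 − £9,594| = £1,328.

£1,328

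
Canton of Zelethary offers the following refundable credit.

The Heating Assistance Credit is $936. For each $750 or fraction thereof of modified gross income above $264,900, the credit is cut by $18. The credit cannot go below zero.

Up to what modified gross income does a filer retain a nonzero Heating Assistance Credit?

$303,150

After 51 increments the reduction is 51 × $18 = $918, leaving $18; one more increment wipes it out. Increment 51 ends at excess 51 × $750 = $38,250, so the highest qualifying income is $264,900 + $38,250 = $303,150.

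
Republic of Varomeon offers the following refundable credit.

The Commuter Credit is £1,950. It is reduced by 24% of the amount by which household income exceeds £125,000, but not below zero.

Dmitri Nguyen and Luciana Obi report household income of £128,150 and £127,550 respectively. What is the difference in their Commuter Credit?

Dmitri (£128,150): Commuter Credit: 24% of the £3,150 excess over £125,000 is £756; credit = £1,950 − £756 = £1,194.
Luciana (£127,550): Commuter Credit: 24% of the £2,550 excess over £125,000 is £612; credit = £1,950 − £612 = £1,338.
Difference: |£1,194 − £1,338| = £144.

£144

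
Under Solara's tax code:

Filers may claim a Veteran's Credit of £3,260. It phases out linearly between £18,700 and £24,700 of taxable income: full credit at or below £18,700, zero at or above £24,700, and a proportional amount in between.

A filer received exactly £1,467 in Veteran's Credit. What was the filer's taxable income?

£1,467 is 1,467/3,260 of the full £3,260, so 1,793/3,260 of the £6,000 range has been used: income = £18,700 + £6,000 × 1,793/3,260 = £22,000.

£22,000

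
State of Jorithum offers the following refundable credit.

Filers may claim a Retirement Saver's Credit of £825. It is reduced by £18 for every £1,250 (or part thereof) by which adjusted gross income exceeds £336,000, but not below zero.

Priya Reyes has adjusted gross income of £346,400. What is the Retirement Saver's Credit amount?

Retirement Saver's Credit: income exceeds £336,000 by £10,400, which is 9 full-or-partial £1,250 increments; reduction = 9 × £18 = £162, leaving £663.

£663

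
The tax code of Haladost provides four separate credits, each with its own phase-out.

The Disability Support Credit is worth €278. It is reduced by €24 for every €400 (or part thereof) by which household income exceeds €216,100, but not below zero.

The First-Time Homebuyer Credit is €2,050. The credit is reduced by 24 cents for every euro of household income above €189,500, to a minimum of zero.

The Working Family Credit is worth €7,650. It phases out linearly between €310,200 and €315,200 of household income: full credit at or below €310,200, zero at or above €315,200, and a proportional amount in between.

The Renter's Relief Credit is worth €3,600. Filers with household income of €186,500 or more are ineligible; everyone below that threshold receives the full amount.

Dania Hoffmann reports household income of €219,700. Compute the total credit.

Disability Support Credit: income exceeds €216,100 by €3,600, which is 9 full-or-partial €400 increments; reduction = 9 × €24 = €216, leaving €62.
First-Time Homebuyer Credit: 24% of the €30,200 excess over €189,500 is €7,248 ≥ base, so the credit is €0.
Working Family Credit: €219,700 is at or below the €310,200 threshold, so the full €7,650 applies.
Renter's Relief Credit: €219,700 meets or exceeds the €186,500 cutoff, so the credit is €0.
Total: €62 + €0 + €7,650 + €0 = €7,712.

€7,712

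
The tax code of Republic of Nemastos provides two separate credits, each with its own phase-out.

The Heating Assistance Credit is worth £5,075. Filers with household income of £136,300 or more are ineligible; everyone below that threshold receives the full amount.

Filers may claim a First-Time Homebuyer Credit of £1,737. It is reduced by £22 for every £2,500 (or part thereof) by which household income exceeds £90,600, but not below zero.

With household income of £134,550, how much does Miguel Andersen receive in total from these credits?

£6,416

Heating Assistance Credit: £134,550 is below the £136,300 cutoff, so the full £5,075 applies.
First-Time Homebuyer Credit: income exceeds £90,600 by £43,950, which is 18 full-or-partial £2,500 increments; reduction = 18 × £22 = £396, leaving £1,341.
Total: £5,075 + £1,341 = £6,416.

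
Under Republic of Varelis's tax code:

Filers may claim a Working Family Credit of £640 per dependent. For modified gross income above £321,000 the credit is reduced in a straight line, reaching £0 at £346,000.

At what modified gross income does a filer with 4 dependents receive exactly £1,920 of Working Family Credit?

Full credit = 4 × £640 = £2,560.
£1,920 is 1,920/2,560 of the full £2,560, so 640/2,560 of the £25,000 range has been used: income = £321,000 + £25,000 × 640/2,560 = £327,250.

£327,250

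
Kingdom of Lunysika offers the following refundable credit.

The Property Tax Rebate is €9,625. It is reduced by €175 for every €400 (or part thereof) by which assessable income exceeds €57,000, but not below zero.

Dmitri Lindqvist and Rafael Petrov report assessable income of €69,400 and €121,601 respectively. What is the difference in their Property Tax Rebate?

Dmitri (€69,400): Property Tax Rebate: income exceeds €57,000 by €12,400, which is 31 full-or-partial €400 increments; reduction = 31 × €175 = €5,425, leaving €4,200.
Rafael (€121,601): Property Tax Rebate: income exceeds €57,000 by €64,601 → 162 increments × €175 = €28,350 ≥ base, so the credit is €0.
Difference: |€4,200 − €0| = €4,200.

€4,200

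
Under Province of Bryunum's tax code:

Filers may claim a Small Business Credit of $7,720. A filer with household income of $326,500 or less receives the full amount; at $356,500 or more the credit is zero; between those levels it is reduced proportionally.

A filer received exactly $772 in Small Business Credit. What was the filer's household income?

$353,500

$772 is 772/7,720 of the full $7,720, so 6,948/7,720 of the $30,000 range has been used: income = $326,500 + $30,000 × 6,948/7,720 = $353,500.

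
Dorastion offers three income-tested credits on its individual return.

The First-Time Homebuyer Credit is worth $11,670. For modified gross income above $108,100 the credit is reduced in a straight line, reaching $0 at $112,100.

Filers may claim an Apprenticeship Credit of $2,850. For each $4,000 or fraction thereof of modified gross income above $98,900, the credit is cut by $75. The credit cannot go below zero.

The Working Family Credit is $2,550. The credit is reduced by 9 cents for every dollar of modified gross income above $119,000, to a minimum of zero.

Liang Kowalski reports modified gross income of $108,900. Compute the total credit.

$14,511

First-Time Homebuyer Credit: $108,900 is $800 into a $4,000 phase-out range, leaving 3,200/4,000 of the credit: $11,670 × 3,200/4,000 = $9,336.
Apprenticeship Credit: income exceeds $98,900 by $10,000, which is 3 full-or-partial $4,000 increments; reduction = 3 × $75 = $225, leaving $2,625.
Working Family Credit: $108,900 is at or below the $119,000 threshold, so the full $2,550 applies.
Total: $9,336 + $2,625 + $2,550 = $14,511.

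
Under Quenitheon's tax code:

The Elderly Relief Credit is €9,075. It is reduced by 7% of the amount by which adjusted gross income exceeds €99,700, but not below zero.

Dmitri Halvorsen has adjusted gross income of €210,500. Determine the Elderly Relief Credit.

Elderly Relief Credit: 7% of the €110,800 excess over €99,700 is €7,756; credit = €9,075 − €7,756 = €1,319.

€1,319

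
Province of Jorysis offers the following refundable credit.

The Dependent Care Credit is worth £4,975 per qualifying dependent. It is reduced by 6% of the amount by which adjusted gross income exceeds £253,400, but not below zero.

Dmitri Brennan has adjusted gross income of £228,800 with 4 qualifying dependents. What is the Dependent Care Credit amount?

£19,900

Dependent Care Credit: base = 4 × £4,975 = £19,900. £228,800 is at or below the £253,400 threshold, so the full £19,900 applies.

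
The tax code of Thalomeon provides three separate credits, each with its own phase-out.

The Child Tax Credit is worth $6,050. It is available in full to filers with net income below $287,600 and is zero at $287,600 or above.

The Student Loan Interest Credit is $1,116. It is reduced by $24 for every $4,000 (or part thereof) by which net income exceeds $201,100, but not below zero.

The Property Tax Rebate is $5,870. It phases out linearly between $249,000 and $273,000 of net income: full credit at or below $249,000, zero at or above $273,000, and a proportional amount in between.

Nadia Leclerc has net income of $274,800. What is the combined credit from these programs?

Child Tax Credit: $274,800 is below the $287,600 cutoff, so the full $6,050 applies.
Student Loan Interest Credit: income exceeds $201,100 by $73,700, which is 19 full-or-partial $4,000 increments; reduction = 19 × $24 = $456, leaving $660.
Property Tax Rebate: $274,800 is at or above $273,000, so the credit is $0.
Total: $6,050 + $660 + $0 = $6,710.

$6,710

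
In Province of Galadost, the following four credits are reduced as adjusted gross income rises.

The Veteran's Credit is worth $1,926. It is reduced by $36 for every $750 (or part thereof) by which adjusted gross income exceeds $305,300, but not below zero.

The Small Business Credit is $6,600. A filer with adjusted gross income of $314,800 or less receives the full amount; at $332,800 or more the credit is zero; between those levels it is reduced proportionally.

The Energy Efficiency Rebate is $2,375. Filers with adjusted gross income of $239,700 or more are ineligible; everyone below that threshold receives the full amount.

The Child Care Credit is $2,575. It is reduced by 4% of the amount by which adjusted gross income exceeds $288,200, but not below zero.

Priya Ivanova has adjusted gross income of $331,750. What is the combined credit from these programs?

Veteran's Credit: income exceeds $305,300 by $26,450, which is 36 full-or-partial $750 increments; reduction = 36 × $36 = $1,296, leaving $630.
Small Business Credit: $331,750 is $16,950 into a $18,000 phase-out range, leaving 1,050/18,000 of the credit: $6,600 × 1,050/18,000 = $385.
Energy Efficiency Rebate: $331,750 meets or exceeds the $239,700 cutoff, so the credit is $0.
Child Care Credit: 4% of the $43,550 excess over $288,200 is $1,742; credit = $2,575 − $1,742 = $833.
Total: $630 + $385 + $0 + $833 = $1,848.

$1,848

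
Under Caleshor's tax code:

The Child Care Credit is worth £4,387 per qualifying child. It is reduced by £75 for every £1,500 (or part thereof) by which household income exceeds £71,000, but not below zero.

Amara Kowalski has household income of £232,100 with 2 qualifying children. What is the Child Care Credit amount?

Child Care Credit: base = 2 × £4,387 = £8,774. income exceeds £71,000 by £161,100, which is 108 full-or-partial £1,500 increments; reduction = 108 × £75 = £8,100, leaving £674.

£674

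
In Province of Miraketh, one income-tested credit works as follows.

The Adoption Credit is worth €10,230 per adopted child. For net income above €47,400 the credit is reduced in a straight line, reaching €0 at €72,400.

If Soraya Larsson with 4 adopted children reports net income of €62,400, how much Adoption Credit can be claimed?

€16,368

Adoption Credit: base = 4 × €10,230 = €40,920. €62,400 is €15,000 into a €25,000 phase-out range, leaving 10,000/25,000 of the credit: €40,920 × 10,000/25,000 = €16,368.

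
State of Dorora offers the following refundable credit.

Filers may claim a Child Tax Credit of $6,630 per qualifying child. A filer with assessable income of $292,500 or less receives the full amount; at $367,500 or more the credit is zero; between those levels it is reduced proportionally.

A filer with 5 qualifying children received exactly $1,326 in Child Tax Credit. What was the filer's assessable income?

$364,500

Full credit = 5 × $6,630 = $33,150.
$1,326 is 1,326/33,150 of the full $33,150, so 31,824/33,150 of the $75,000 range has been used: income = $292,500 + $75,000 × 31,824/33,150 = $364,500.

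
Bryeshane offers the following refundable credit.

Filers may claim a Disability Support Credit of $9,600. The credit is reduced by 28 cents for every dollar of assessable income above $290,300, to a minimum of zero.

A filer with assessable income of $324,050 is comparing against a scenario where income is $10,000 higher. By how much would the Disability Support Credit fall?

At $324,050 — 28% of the $33,750 excess over $290,300 is $9,450; credit = $9,600 − $9,450 = $150.
At $334,050 — 28% of the $43,750 excess over $290,300 is $12,250 ≥ base, so the credit is $0.
Lost: $150 − $0 = $150.

$150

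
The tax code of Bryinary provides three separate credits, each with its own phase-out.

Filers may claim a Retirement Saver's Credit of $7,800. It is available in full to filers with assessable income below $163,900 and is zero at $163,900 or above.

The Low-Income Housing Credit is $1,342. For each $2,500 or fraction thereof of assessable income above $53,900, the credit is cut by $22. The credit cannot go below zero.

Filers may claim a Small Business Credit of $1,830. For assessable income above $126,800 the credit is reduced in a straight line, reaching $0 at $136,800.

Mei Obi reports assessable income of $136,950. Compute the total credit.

$8,394

Retirement Saver's Credit: $136,950 is below the $163,900 cutoff, so the full $7,800 applies.
Low-Income Housing Credit: income exceeds $53,900 by $83,050, which is 34 full-or-partial $2,500 increments; reduction = 34 × $22 = $748, leaving $594.
Small Business Credit: $136,950 is at or above $136,800, so the credit is $0.
Total: $7,800 + $594 + $0 = $8,394.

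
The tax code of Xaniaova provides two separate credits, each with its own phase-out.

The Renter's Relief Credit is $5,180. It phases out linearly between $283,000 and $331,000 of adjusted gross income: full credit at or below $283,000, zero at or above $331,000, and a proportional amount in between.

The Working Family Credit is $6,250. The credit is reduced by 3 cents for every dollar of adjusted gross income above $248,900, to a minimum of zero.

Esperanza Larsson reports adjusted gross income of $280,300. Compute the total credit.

$10,488

Renter's Relief Credit: $280,300 is at or below the $283,000 threshold, so the full $5,180 applies.
Working Family Credit: 3% of the $31,400 excess over $248,900 is $942; credit = $6,250 − $942 = $5,308.
Total: $5,180 + $5,308 = $10,488.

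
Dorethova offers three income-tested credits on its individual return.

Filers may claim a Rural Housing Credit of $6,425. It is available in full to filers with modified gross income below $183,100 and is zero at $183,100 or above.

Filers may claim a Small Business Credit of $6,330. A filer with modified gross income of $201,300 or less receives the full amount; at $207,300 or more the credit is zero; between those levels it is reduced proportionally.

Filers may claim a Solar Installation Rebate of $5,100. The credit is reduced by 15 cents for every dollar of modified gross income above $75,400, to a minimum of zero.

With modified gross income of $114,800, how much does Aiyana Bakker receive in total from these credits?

Rural Housing Credit: $114,800 is below the $183,100 cutoff, so the full $6,425 applies.
Small Business Credit: $114,800 is at or below the $201,300 threshold, so the full $6,330 applies.
Solar Installation Rebate: 15% of the $39,400 excess over $75,400 is $5,910 ≥ base, so the credit is $0.
Total: $6,425 + $6,330 + $0 = $12,755.

$12,755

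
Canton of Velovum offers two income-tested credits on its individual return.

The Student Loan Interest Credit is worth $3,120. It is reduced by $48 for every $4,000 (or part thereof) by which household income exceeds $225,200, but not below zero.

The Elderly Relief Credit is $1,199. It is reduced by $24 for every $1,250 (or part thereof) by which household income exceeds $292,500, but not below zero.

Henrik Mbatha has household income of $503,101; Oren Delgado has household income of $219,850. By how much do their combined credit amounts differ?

$4,319

Henrik ($503,101): Student Loan Interest Credit: income exceeds $225,200 by $277,901 → 70 increments × $48 = $3,360 ≥ base, so the credit is $0. Elderly Relief Credit: income exceeds $292,500 by $210,601 → 169 increments × $24 = $4,056 ≥ base, so the credit is $0. total $0 + $0 = $0
Oren ($219,850): Student Loan Interest Credit: $219,850 is at or below the $225,200 threshold, so the full $3,120 applies. Elderly Relief Credit: $219,850 is at or below the $292,500 threshold, so the full $1,199 applies. total $3,120 + $1,199 = $4,319
Difference: |$0 − $4,319| = $4,319.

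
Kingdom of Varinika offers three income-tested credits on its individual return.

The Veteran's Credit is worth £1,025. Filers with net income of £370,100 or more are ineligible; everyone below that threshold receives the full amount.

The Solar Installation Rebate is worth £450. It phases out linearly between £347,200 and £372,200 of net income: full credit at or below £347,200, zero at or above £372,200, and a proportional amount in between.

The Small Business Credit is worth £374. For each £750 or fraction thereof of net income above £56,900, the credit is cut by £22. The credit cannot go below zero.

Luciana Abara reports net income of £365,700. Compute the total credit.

£1,142

Veteran's Credit: £365,700 is below the £370,100 cutoff, so the full £1,025 applies.
Solar Installation Rebate: £365,700 is £18,500 into a £25,000 phase-out range, leaving 6,500/25,000 of the credit: £450 × 6,500/25,000 = £117.
Small Business Credit: income exceeds £56,900 by £308,800 → 412 increments × £22 = £9,064 ≥ base, so the credit is £0.
Total: £1,025 + £117 + £0 = £1,142.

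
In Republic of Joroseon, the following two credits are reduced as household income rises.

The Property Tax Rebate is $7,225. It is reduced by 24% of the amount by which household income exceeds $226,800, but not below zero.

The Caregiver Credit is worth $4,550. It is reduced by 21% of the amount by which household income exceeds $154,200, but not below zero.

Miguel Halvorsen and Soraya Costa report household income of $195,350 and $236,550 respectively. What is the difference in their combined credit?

Miguel ($195,350): Property Tax Rebate: $195,350 is at or below the $226,800 threshold, so the full $7,225 applies. Caregiver Credit: 21% of the $41,150 excess over $154,200 is $8,641.50 ≥ base, so the credit is $0. total $7,225 + $0 = $7,225
Soraya ($236,550): Property Tax Rebate: 24% of the $9,750 excess over $226,800 is $2,340; credit = $7,225 − $2,340 = $4,885. Caregiver Credit: 21% of the $82,350 excess over $154,200 is $17,293.50 ≥ base, so the credit is $0. total $4,885 + $0 = $4,885
Difference: |$7,225 − $4,885| = $2,340.

$2,340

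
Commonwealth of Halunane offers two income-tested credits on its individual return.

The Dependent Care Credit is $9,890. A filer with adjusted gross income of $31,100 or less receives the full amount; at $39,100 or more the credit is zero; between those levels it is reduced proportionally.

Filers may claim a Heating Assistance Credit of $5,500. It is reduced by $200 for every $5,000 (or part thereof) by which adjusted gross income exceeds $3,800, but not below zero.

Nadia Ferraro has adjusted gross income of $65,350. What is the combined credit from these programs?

$2,900

Dependent Care Credit: $65,350 is at or above $39,100, so the credit is $0.
Heating Assistance Credit: income exceeds $3,800 by $61,550, which is 13 full-or-partial $5,000 increments; reduction = 13 × $200 = $2,600, leaving $2,900.
Total: $0 + $2,900 = $2,900.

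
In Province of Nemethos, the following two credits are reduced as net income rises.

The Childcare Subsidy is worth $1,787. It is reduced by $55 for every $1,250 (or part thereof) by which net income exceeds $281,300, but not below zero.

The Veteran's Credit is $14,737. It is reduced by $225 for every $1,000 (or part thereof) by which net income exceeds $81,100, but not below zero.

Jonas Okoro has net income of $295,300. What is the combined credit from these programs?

Childcare Subsidy: income exceeds $281,300 by $14,000, which is 12 full-or-partial $1,250 increments; reduction = 12 × $55 = $660, leaving $1,127.
Veteran's Credit: income exceeds $81,100 by $214,200 → 215 increments × $225 = $48,375 ≥ base, so the credit is $0.
Total: $1,127 + $0 = $1,127.

$1,127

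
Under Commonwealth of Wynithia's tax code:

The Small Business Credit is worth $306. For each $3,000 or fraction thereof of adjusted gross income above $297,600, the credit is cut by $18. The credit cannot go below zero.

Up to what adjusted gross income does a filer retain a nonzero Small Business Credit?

$345,600

After 16 increments the reduction is 16 × $18 = $288, leaving $18; one more increment wipes it out. Increment 16 ends at excess 16 × $3,000 = $48,000, so the highest qualifying income is $297,600 + $48,000 = $345,600.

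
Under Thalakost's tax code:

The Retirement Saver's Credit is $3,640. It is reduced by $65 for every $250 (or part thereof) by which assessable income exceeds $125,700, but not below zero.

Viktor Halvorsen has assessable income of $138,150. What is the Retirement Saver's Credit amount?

$390

Retirement Saver's Credit: income exceeds $125,700 by $12,450, which is 50 full-or-partial $250 increments; reduction = 50 × $65 = $3,250, leaving $390.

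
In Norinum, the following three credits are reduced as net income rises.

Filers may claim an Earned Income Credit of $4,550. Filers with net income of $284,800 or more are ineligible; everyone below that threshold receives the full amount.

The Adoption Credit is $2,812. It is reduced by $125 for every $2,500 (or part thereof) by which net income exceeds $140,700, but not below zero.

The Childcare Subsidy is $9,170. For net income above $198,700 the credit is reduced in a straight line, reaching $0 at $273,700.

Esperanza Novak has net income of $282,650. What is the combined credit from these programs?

Earned Income Credit: $282,650 is below the $284,800 cutoff, so the full $4,550 applies.
Adoption Credit: income exceeds $140,700 by $141,950 → 57 increments × $125 = $7,125 ≥ base, so the credit is $0.
Childcare Subsidy: $282,650 is at or above $273,700, so the credit is $0.
Total: $4,550 + $0 + $0 = $4,550.

$4,550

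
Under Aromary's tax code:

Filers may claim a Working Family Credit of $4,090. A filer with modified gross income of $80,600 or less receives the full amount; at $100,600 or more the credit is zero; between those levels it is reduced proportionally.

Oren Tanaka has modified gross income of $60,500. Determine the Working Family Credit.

$4,090

Working Family Credit: $60,500 is at or below the $80,600 threshold, so the full $4,090 applies.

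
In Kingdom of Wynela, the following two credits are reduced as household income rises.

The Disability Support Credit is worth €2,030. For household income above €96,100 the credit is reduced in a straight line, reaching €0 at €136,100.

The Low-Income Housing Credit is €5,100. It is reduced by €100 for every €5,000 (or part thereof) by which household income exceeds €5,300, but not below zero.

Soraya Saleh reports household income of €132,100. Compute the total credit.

€2,703

Disability Support Credit: €132,100 is €36,000 into a €40,000 phase-out range, leaving 4,000/40,000 of the credit: €2,030 × 4,000/40,000 = €203.
Low-Income Housing Credit: income exceeds €5,300 by €126,800, which is 26 full-or-partial €5,000 increments; reduction = 26 × €100 = €2,600, leaving €2,500.
Total: €203 + €2,500 = €2,703.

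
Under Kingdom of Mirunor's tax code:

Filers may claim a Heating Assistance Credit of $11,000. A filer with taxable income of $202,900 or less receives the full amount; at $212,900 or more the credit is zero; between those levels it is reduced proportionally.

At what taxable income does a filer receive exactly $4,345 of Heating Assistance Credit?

$4,345 is 4,345/11,000 of the full $11,000, so 6,655/11,000 of the $10,000 range has been used: income = $202,900 + $10,000 × 6,655/11,000 = $208,950.

$208,950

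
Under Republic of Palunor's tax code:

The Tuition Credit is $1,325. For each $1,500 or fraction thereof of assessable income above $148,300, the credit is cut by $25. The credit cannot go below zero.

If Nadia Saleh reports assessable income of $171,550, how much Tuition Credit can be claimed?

$925

Tuition Credit: income exceeds $148,300 by $23,250, which is 16 full-or-partial $1,500 increments; reduction = 16 × $25 = $400, leaving $925.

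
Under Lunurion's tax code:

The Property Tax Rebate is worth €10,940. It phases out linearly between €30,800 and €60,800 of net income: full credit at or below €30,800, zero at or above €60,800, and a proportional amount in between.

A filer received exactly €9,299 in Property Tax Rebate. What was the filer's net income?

€9,299 is 9,299/10,940 of the full €10,940, so 1,641/10,940 of the €30,000 range has been used: income = €30,800 + €30,000 × 1,641/10,940 = €35,300.

€35,300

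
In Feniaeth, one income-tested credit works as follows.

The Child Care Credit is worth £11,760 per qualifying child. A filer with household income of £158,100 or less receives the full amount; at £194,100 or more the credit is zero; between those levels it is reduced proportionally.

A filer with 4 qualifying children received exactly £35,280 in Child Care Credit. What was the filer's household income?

£167,100

Full credit = 4 × £11,760 = £47,040.
£35,280 is 35,280/47,040 of the full £47,040, so 11,760/47,040 of the £36,000 range has been used: income = £158,100 + £36,000 × 11,760/47,040 = £167,100.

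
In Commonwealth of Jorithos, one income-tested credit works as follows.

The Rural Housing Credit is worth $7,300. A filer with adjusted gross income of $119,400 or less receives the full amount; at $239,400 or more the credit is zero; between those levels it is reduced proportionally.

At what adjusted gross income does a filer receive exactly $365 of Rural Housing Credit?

$365 is 365/7,300 of the full $7,300, so 6,935/7,300 of the $120,000 range has been used: income = $119,400 + $120,000 × 6,935/7,300 = $233,400.

$233,400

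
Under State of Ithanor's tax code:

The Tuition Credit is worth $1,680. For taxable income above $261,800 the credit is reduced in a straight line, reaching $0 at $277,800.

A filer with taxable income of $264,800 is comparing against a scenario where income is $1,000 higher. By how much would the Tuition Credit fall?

$105

At $264,800 — $264,800 is $3,000 into a $16,000 phase-out range, leaving 13,000/16,000 of the credit: $1,680 × 13,000/16,000 = $1,365.
At $265,800 — $265,800 is $4,000 into a $16,000 phase-out range, leaving 12,000/16,000 of the credit: $1,680 × 12,000/16,000 = $1,260.
Lost: $1,365 − $1,260 = $105.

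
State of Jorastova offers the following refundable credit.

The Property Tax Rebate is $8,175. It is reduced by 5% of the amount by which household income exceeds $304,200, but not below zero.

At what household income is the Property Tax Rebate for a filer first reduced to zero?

$467,700

The credit falls by 5% of each dollar above $304,200, so it reaches zero when the excess is $8,175 / 5% = $163,500: income = $304,200 + $163,500 = $467,700.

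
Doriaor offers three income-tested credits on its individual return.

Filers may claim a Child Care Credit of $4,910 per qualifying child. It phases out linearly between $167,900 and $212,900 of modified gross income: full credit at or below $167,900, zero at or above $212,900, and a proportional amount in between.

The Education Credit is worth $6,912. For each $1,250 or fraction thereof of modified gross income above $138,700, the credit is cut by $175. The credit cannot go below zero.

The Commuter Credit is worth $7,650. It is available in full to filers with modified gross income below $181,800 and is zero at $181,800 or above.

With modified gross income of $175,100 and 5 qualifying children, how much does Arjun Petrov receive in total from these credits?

$29,934

Child Care Credit: base = 5 × $4,910 = $24,550. $175,100 is $7,200 into a $45,000 phase-out range, leaving 37,800/45,000 of the credit: $24,550 × 37,800/45,000 = $20,622.
Education Credit: income exceeds $138,700 by $36,400, which is 30 full-or-partial $1,250 increments; reduction = 30 × $175 = $5,250, leaving $1,662.
Commuter Credit: $175,100 is below the $181,800 cutoff, so the full $7,650 applies.
Total: $20,622 + $1,662 + $7,650 = $29,934.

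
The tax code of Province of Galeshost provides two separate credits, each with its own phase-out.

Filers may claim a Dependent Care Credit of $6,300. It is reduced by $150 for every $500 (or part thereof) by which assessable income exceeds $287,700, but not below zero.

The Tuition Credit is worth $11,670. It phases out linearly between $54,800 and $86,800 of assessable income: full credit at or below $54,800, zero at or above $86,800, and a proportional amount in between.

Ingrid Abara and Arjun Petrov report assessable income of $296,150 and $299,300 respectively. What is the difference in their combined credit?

$1,050

Ingrid ($296,150): Dependent Care Credit: income exceeds $287,700 by $8,450, which is 17 full-or-partial $500 increments; reduction = 17 × $150 = $2,550, leaving $3,750. Tuition Credit: $296,150 is at or above $86,800, so the credit is $0. total $3,750 + $0 = $3,750
Arjun ($299,300): Dependent Care Credit: income exceeds $287,700 by $11,600, which is 24 full-or-partial $500 increments; reduction = 24 × $150 = $3,600, leaving $2,700. Tuition Credit: $299,300 is at or above $86,800, so the credit is $0. total $2,700 + $0 = $2,700
Difference: |$3,750 − $2,700| = $1,050.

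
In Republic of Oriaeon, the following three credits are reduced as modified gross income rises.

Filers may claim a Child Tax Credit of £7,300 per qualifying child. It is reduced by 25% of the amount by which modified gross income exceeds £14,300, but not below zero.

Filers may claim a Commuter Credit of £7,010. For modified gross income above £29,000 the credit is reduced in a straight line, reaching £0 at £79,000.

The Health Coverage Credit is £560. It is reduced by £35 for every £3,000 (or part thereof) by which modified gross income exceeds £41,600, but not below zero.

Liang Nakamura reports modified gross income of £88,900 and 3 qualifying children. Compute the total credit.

£3,250

Child Tax Credit: base = 3 × £7,300 = £21,900. 25% of the £74,600 excess over £14,300 is £18,650; credit = £21,900 − £18,650 = £3,250.
Commuter Credit: £88,900 is at or above £79,000, so the credit is £0.
Health Coverage Credit: income exceeds £41,600 by £47,300 → 16 increments × £35 = £560 ≥ base, so the credit is £0.
Total: £3,250 + £0 + £0 = £3,250.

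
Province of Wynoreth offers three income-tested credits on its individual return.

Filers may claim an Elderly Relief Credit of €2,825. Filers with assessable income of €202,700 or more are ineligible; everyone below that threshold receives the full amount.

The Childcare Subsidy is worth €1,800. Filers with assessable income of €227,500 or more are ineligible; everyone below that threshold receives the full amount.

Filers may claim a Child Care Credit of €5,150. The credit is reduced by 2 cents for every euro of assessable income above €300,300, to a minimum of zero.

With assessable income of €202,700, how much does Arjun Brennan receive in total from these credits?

Elderly Relief Credit: €202,700 meets or exceeds the €202,700 cutoff, so the credit is €0.
Childcare Subsidy: €202,700 is below the €227,500 cutoff, so the full €1,800 applies.
Child Care Credit: €202,700 is at or below the €300,300 threshold, so the full €5,150 applies.
Total: €0 + €1,800 + €5,150 = €6,950.

€6,950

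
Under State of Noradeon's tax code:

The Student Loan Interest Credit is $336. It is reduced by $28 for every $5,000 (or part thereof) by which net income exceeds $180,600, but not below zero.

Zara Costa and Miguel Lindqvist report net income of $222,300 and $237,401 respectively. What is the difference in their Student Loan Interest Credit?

$84

Zara ($222,300): Student Loan Interest Credit: income exceeds $180,600 by $41,700, which is 9 full-or-partial $5,000 increments; reduction = 9 × $28 = $252, leaving $84.
Miguel ($237,401): Student Loan Interest Credit: income exceeds $180,600 by $56,801 → 12 increments × $28 = $336 ≥ base, so the credit is $0.
Difference: |$84 − $0| = $84.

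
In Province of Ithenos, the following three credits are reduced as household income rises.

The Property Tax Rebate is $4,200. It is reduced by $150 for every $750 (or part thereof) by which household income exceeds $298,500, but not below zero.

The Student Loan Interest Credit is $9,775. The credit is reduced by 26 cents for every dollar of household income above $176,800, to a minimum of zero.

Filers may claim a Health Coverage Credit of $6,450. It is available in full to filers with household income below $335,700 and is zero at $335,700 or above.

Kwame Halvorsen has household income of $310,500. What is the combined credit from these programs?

Property Tax Rebate: income exceeds $298,500 by $12,000, which is 16 full-or-partial $750 increments; reduction = 16 × $150 = $2,400, leaving $1,800.
Student Loan Interest Credit: 26% of the $133,700 excess over $176,800 is $34,762 ≥ base, so the credit is $0.
Health Coverage Credit: $310,500 is below the $335,700 cutoff, so the full $6,450 applies.
Total: $1,800 + $0 + $6,450 = $8,250.

$8,250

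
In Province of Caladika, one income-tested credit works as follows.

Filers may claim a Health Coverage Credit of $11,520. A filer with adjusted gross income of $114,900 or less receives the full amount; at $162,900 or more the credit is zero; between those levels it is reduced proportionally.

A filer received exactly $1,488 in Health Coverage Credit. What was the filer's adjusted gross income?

$156,700

$1,488 is 1,488/11,520 of the full $11,520, so 10,032/11,520 of the $48,000 range has been used: income = $114,900 + $48,000 × 10,032/11,520 = $156,700.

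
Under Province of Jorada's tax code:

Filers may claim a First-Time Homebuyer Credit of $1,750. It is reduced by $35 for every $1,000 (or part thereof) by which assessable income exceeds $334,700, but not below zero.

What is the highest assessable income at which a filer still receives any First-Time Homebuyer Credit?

After 49 increments the reduction is 49 × $35 = $1,715, leaving $35; one more increment wipes it out. Increment 49 ends at excess 49 × $1,000 = $49,000, so the highest qualifying income is $334,700 + $49,000 = $383,700.

$383,700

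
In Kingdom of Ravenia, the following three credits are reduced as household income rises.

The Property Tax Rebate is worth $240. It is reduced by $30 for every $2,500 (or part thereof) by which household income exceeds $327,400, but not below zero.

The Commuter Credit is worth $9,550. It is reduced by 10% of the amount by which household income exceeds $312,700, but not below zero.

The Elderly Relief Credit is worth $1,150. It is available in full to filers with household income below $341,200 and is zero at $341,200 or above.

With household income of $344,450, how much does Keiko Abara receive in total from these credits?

Property Tax Rebate: income exceeds $327,400 by $17,050, which is 7 full-or-partial $2,500 increments; reduction = 7 × $30 = $210, leaving $30.
Commuter Credit: 10% of the $31,750 excess over $312,700 is $3,175; credit = $9,550 − $3,175 = $6,375.
Elderly Relief Credit: $344,450 meets or exceeds the $341,200 cutoff, so the credit is $0.
Total: $30 + $6,375 + $0 = $6,405.

$6,405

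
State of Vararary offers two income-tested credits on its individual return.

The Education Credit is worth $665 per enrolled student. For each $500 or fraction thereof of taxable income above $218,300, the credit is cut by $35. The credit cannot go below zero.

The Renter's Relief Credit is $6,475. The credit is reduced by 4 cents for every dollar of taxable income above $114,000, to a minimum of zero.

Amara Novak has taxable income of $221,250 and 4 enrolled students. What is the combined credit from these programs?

Education Credit: base = 4 × $665 = $2,660. income exceeds $218,300 by $2,950, which is 6 full-or-partial $500 increments; reduction = 6 × $35 = $210, leaving $2,450.
Renter's Relief Credit: 4% of the $107,250 excess over $114,000 is $4,290; credit = $6,475 − $4,290 = $2,185.
Total: $2,450 + $2,185 = $4,635.

$4,635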